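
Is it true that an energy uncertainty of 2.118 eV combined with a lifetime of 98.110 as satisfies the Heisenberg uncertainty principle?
No, it violates the uncertainty relation.

Calculate the product ΔEΔt:
ΔE = 2.118 eV = 3.393e-19 J
ΔEΔt = (3.393e-19 J) × (9.811e-17 s)
ΔEΔt = 3.329e-35 J·s

Compare to the minimum allowed value ℏ/2:
ℏ/2 = 5.273e-35 J·s

Since ΔEΔt = 3.329e-35 J·s < 5.273e-35 J·s = ℏ/2,
this violates the uncertainty relation.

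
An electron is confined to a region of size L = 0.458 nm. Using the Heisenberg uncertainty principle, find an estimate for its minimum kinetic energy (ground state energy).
45.408 meV

Using the uncertainty principle to estimate ground state energy:

1. The position uncertainty is approximately the confinement size:
   Δx ≈ L = 4.580e-10 m

2. From ΔxΔp ≥ ℏ/2, the minimum momentum uncertainty is:
   Δp ≈ ℏ/(2L) = 1.151e-25 kg·m/s

3. The kinetic energy is approximately:
   KE ≈ (Δp)²/(2m) = (1.151e-25)²/(2 × 9.109e-31 kg)
   KE ≈ 7.275e-21 J = 45.408 meV

This is an order-of-magnitude estimate of the ground state energy.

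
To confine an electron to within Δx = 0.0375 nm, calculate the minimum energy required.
6.773 eV

Localizing a particle requires giving it sufficient momentum uncertainty:

1. From uncertainty principle: Δp ≥ ℏ/(2Δx)
   Δp_min = (1.055e-34 J·s) / (2 × 3.750e-11 m)
   Δp_min = 1.406e-24 kg·m/s

2. This momentum uncertainty corresponds to kinetic energy:
   KE ≈ (Δp)²/(2m) = (1.406e-24)²/(2 × 9.109e-31 kg)
   KE = 1.085e-18 J = 6.773 eV

Tighter localization requires more energy.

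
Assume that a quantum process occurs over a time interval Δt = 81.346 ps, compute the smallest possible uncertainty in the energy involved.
4.046 μeV

Using the energy-time uncertainty principle:
ΔEΔt ≥ ℏ/2

The minimum uncertainty in energy is:
ΔE_min = ℏ/(2Δt)
ΔE_min = (1.055e-34 J·s) / (2 × 8.135e-11 s)
ΔE_min = 6.482e-25 J = 4.046 μeV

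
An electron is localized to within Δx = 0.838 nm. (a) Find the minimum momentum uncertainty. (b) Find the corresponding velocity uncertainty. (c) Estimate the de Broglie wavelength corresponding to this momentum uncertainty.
(a) Δp_min = 6.292 × 10^-26 kg·m/s
(b) Δv_min = 69.074 km/s
(c) λ_dB = 10.531 nm

Step-by-step:

(a) From the uncertainty principle:
Δp_min = ℏ/(2Δx) = (1.055e-34 J·s)/(2 × 8.380e-10 m) = 6.292e-26 kg·m/s

(b) The velocity uncertainty:
Δv = Δp/m = (6.292e-26 kg·m/s)/(9.109e-31 kg) = 6.907e+04 m/s = 69.074 km/s

(c) The de Broglie wavelength for this momentum:
λ = h/p = (6.626e-34 J·s)/(6.292e-26 kg·m/s) = 1.053e-08 m = 10.531 nm

Note: The de Broglie wavelength is comparable to the localization size, as expected from wave-particle duality.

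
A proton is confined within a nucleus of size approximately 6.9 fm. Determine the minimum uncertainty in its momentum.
7.642 × 10^-21 kg·m/s

Using the Heisenberg uncertainty principle:
ΔxΔp ≥ ℏ/2

With Δx ≈ L = 6.900e-15 m (the confinement size):
Δp_min = ℏ/(2Δx)
Δp_min = (1.055e-34 J·s) / (2 × 6.900e-15 m)
Δp_min = 7.642e-21 kg·m/s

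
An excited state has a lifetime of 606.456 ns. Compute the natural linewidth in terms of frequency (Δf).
131.217 kHz

Using the energy-time uncertainty principle and E = hf:
ΔEΔt ≥ ℏ/2
hΔf·Δt ≥ ℏ/2

The minimum frequency uncertainty is:
Δf = ℏ/(2hτ) = 1/(4πτ)
Δf = 1/(4π × 6.065e-07 s)
Δf = 1.312e+05 Hz = 131.217 kHz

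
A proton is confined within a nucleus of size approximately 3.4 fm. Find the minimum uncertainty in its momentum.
1.551 × 10^-20 kg·m/s

Using the Heisenberg uncertainty principle:
ΔxΔp ≥ ℏ/2

With Δx ≈ L = 3.400e-15 m (the confinement size):
Δp_min = ℏ/(2Δx)
Δp_min = (1.055e-34 J·s) / (2 × 3.400e-15 m)
Δp_min = 1.551e-20 kg·m/s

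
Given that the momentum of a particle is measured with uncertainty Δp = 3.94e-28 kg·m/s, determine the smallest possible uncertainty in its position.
133.829 nm

Using the Heisenberg uncertainty principle:
ΔxΔp ≥ ℏ/2

The minimum uncertainty in position is:
Δx_min = ℏ/(2Δp)
Δx_min = (1.055e-34 J·s) / (2 × 3.940e-28 kg·m/s)
Δx_min = 1.338e-07 m = 133.829 nm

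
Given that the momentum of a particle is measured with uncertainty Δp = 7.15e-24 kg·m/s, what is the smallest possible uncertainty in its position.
7.375 pm

Using the Heisenberg uncertainty principle:
ΔxΔp ≥ ℏ/2

The minimum uncertainty in position is:
Δx_min = ℏ/(2Δp)
Δx_min = (1.055e-34 J·s) / (2 × 7.150e-24 kg·m/s)
Δx_min = 7.375e-12 m = 7.375 pm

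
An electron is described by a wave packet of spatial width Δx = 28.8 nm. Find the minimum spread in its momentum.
1.831 × 10^-27 kg·m/s

For a wave packet, the spatial width Δx and momentum spread Δp are related by the uncertainty principle:
ΔxΔp ≥ ℏ/2

The minimum momentum spread is:
Δp_min = ℏ/(2Δx)
Δp_min = (1.055e-34 J·s) / (2 × 2.880e-08 m)
Δp_min = 1.831e-27 kg·m/s

A wave packet cannot have both a well-defined position and well-defined momentum.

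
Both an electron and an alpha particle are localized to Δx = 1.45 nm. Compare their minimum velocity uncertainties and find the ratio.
The electron has the larger minimum velocity uncertainty, by a ratio of 7294.3.

For both particles, Δp_min = ℏ/(2Δx) = 3.636e-26 kg·m/s (same for both).

The velocity uncertainty is Δv = Δp/m:
- electron: Δv = 3.636e-26 / 9.109e-31 = 3.992e+04 m/s = 39.920 km/s
- alpha particle: Δv = 3.636e-26 / 6.645e-27 = 5.473e+00 m/s = 5.473 m/s

Ratio: 3.992e+04 / 5.473e+00 = 7294.3

The lighter particle has larger velocity uncertainty because Δv ∝ 1/m.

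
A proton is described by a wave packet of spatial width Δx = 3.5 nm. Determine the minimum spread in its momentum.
1.507 × 10^-26 kg·m/s

For a wave packet, the spatial width Δx and momentum spread Δp are related by the uncertainty principle:
ΔxΔp ≥ ℏ/2

The minimum momentum spread is:
Δp_min = ℏ/(2Δx)
Δp_min = (1.055e-34 J·s) / (2 × 3.500e-09 m)
Δp_min = 1.507e-26 kg·m/s

A wave packet cannot have both a well-defined position and well-defined momentum.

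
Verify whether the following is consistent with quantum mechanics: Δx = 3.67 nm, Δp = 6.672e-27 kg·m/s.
No, it violates the uncertainty principle (impossible measurement).

Calculate the product ΔxΔp:
ΔxΔp = (3.670e-09 m) × (6.672e-27 kg·m/s)
ΔxΔp = 2.449e-35 J·s

Compare to the minimum allowed value ℏ/2:
ℏ/2 = 5.273e-35 J·s

Since ΔxΔp = 2.449e-35 J·s < 5.273e-35 J·s = ℏ/2,
the measurement violates the uncertainty principle.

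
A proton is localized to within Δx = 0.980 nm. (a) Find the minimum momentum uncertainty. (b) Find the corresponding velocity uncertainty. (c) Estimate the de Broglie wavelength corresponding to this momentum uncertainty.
(a) Δp_min = 5.380 × 10^-26 kg·m/s
(b) Δv_min = 32.168 m/s
(c) λ_dB = 12.315 nm

Step-by-step:

(a) From the uncertainty principle:
Δp_min = ℏ/(2Δx) = (1.055e-34 J·s)/(2 × 9.800e-10 m) = 5.380e-26 kg·m/s

(b) The velocity uncertainty:
Δv = Δp/m = (5.380e-26 kg·m/s)/(1.673e-27 kg) = 3.217e+01 m/s = 32.168 m/s

(c) The de Broglie wavelength for this momentum:
λ = h/p = (6.626e-34 J·s)/(5.380e-26 kg·m/s) = 1.232e-08 m = 12.315 nm

Note: The de Broglie wavelength is comparable to the localization size, as expected from wave-particle duality.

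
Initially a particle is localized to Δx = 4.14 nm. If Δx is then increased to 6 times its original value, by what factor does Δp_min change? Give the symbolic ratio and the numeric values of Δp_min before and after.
Original Δp_min = 1.274 × 10^-26 kg·m/s; new Δp'_min = 2.123 × 10^-27 kg·m/s; ratio Δp'_min/Δp_min = 1/6.

From the uncertainty principle ΔxΔp ≥ ℏ/2, the minimum momentum uncertainty is Δp_min = ℏ/(2Δx).

Original (Δx = 4.14 nm = 4.140e-09 m):
Δp_min = (1.055e-34 J·s)/(2 × 4.140e-09 m) = 1.274e-26 kg·m/s

When Δx → 6Δx:
Δp'_min = ℏ/(2 × 6Δx) = (1/6) × ℏ/(2Δx) = (1/6) × Δp_min
Δp'_min = 1/6 × 1.274e-26 kg·m/s = 2.123e-27 kg·m/s

Since Δp_min ∝ 1/Δx, when Δx is increased to 6 times its original value, Δp_min decreases to 1/6 of its original value.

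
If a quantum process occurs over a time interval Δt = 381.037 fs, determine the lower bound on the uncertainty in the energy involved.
863.711 μeV

Using the energy-time uncertainty principle:
ΔEΔt ≥ ℏ/2

The minimum uncertainty in energy is:
ΔE_min = ℏ/(2Δt)
ΔE_min = (1.055e-34 J·s) / (2 × 3.810e-13 s)
ΔE_min = 1.384e-22 J = 863.711 μeV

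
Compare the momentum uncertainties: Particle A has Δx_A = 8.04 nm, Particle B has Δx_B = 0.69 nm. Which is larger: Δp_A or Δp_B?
Particle B has the larger minimum momentum uncertainty, by a factor of 11.65.

For each particle, the minimum momentum uncertainty is Δp_min = ℏ/(2Δx):

Particle A: Δp_A = ℏ/(2×8.040e-09 m) = 6.558e-27 kg·m/s
Particle B: Δp_B = ℏ/(2×6.900e-10 m) = 7.642e-26 kg·m/s

Ratio: Δp_B/Δp_A = 11.65

Since Δp_min ∝ 1/Δx, the particle with smaller position uncertainty (B) has larger momentum uncertainty.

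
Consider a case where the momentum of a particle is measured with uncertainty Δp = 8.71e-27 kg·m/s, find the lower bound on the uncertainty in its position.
6.054 nm

Using the Heisenberg uncertainty principle:
ΔxΔp ≥ ℏ/2

The minimum uncertainty in position is:
Δx_min = ℏ/(2Δp)
Δx_min = (1.055e-34 J·s) / (2 × 8.710e-27 kg·m/s)
Δx_min = 6.054e-09 m = 6.054 nm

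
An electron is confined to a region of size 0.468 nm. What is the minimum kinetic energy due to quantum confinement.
43.488 meV

Using the uncertainty principle:

1. Position uncertainty: Δx ≈ 4.680e-10 m
2. Minimum momentum uncertainty: Δp = ℏ/(2Δx) = 1.127e-25 kg·m/s
3. Minimum kinetic energy:
   KE = (Δp)²/(2m) = (1.127e-25)²/(2 × 9.109e-31 kg)
   KE = 6.968e-21 J = 43.488 meV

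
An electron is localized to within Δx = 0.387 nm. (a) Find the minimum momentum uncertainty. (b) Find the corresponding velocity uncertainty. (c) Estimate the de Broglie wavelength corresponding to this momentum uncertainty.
(a) Δp_min = 1.362 × 10^-25 kg·m/s
(b) Δv_min = 149.571 km/s
(c) λ_dB = 4.863 nm

Step-by-step:

(a) From the uncertainty principle:
Δp_min = ℏ/(2Δx) = (1.055e-34 J·s)/(2 × 3.870e-10 m) = 1.362e-25 kg·m/s

(b) The velocity uncertainty:
Δv = Δp/m = (1.362e-25 kg·m/s)/(9.109e-31 kg) = 1.496e+05 m/s = 149.571 km/s

(c) The de Broglie wavelength for this momentum:
λ = h/p = (6.626e-34 J·s)/(1.362e-25 kg·m/s) = 4.863e-09 m = 4.863 nm

Note: The de Broglie wavelength is comparable to the localization size, as expected from wave-particle duality.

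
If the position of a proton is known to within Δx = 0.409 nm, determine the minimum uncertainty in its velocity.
77.077 m/s

Using the Heisenberg uncertainty principle and Δp = mΔv:
ΔxΔp ≥ ℏ/2
Δx(mΔv) ≥ ℏ/2

The minimum uncertainty in velocity is:
Δv_min = ℏ/(2mΔx)
Δv_min = (1.055e-34 J·s) / (2 × 1.673e-27 kg × 4.090e-10 m)
Δv_min = 7.708e+01 m/s = 77.077 m/s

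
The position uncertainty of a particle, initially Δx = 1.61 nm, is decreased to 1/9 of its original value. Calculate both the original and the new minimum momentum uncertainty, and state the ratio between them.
Original Δp_min = 3.275 × 10^-26 kg·m/s; new Δp'_min = 2.948 × 10^-25 kg·m/s; ratio Δp'_min/Δp_min = 9.

From the uncertainty principle ΔxΔp ≥ ℏ/2, the minimum momentum uncertainty is Δp_min = ℏ/(2Δx).

Original (Δx = 1.61 nm = 1.610e-09 m):
Δp_min = (1.055e-34 J·s)/(2 × 1.610e-09 m) = 3.275e-26 kg·m/s

When Δx → (1/9)Δx:
Δp'_min = ℏ/(2 × (1/9)Δx) = 9 × ℏ/(2Δx) = 9 × Δp_min
Δp'_min = 9 × 3.275e-26 kg·m/s = 2.948e-25 kg·m/s

Since Δp_min ∝ 1/Δx, when Δx is decreased to 1/9 of its original value, Δp_min increases to 9 times its original value.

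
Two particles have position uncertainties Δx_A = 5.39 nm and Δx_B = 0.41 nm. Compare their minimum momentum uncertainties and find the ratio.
Particle B has the larger minimum momentum uncertainty, by a factor of 13.15.

For each particle, the minimum momentum uncertainty is Δp_min = ℏ/(2Δx):

Particle A: Δp_A = ℏ/(2×5.390e-09 m) = 9.783e-27 kg·m/s
Particle B: Δp_B = ℏ/(2×4.100e-10 m) = 1.286e-25 kg·m/s

Ratio: Δp_B/Δp_A = 13.15

Since Δp_min ∝ 1/Δx, the particle with smaller position uncertainty (B) has larger momentum uncertainty.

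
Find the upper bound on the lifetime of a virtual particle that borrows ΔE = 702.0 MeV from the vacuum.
4.688 × 10^-25 s

Using the energy-time uncertainty principle:
ΔEΔt ≥ ℏ/2

For a virtual particle borrowing energy ΔE, the maximum lifetime is:
Δt_max = ℏ/(2ΔE)

Converting energy:
ΔE = 702.0 MeV = 1.125e-10 J

Δt_max = (1.055e-34 J·s) / (2 × 1.125e-10 J)
Δt_max = 4.688e-25 s = 4.688 × 10^-25 s

Virtual particles with higher borrowed energy exist for shorter times.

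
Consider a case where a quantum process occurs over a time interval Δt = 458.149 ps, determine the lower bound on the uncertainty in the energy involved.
718.338 neV

Using the energy-time uncertainty principle:
ΔEΔt ≥ ℏ/2

The minimum uncertainty in energy is:
ΔE_min = ℏ/(2Δt)
ΔE_min = (1.055e-34 J·s) / (2 × 4.581e-10 s)
ΔE_min = 1.151e-25 J = 718.338 neV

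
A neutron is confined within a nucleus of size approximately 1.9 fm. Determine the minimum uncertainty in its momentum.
2.775 × 10^-20 kg·m/s

Using the Heisenberg uncertainty principle:
ΔxΔp ≥ ℏ/2

With Δx ≈ L = 1.900e-15 m (the confinement size):
Δp_min = ℏ/(2Δx)
Δp_min = (1.055e-34 J·s) / (2 × 1.900e-15 m)
Δp_min = 2.775e-20 kg·m/s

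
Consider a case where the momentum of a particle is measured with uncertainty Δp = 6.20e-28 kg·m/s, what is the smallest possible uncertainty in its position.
85.046 nm

Using the Heisenberg uncertainty principle:
ΔxΔp ≥ ℏ/2

The minimum uncertainty in position is:
Δx_min = ℏ/(2Δp)
Δx_min = (1.055e-34 J·s) / (2 × 6.200e-28 kg·m/s)
Δx_min = 8.505e-08 m = 85.046 nm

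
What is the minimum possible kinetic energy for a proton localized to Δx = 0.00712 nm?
102.328 meV

Localizing a particle requires giving it sufficient momentum uncertainty:

1. From uncertainty principle: Δp ≥ ℏ/(2Δx)
   Δp_min = (1.055e-34 J·s) / (2 × 7.120e-12 m)
   Δp_min = 7.406e-24 kg·m/s

2. This momentum uncertainty corresponds to kinetic energy:
   KE ≈ (Δp)²/(2m) = (7.406e-24)²/(2 × 1.673e-27 kg)
   KE = 1.639e-20 J = 102.328 meV

Tighter localization requires more energy.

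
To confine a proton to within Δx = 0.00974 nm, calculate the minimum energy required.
54.681 meV

Localizing a particle requires giving it sufficient momentum uncertainty:

1. From uncertainty principle: Δp ≥ ℏ/(2Δx)
   Δp_min = (1.055e-34 J·s) / (2 × 9.740e-12 m)
   Δp_min = 5.414e-24 kg·m/s

2. This momentum uncertainty corresponds to kinetic energy:
   KE ≈ (Δp)²/(2m) = (5.414e-24)²/(2 × 1.673e-27 kg)
   KE = 8.761e-21 J = 54.681 meV

Tighter localization requires more energy.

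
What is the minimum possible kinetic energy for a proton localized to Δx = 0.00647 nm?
123.921 meV

Localizing a particle requires giving it sufficient momentum uncertainty:

1. From uncertainty principle: Δp ≥ ℏ/(2Δx)
   Δp_min = (1.055e-34 J·s) / (2 × 6.470e-12 m)
   Δp_min = 8.150e-24 kg·m/s

2. This momentum uncertainty corresponds to kinetic energy:
   KE ≈ (Δp)²/(2m) = (8.150e-24)²/(2 × 1.673e-27 kg)
   KE = 1.985e-20 J = 123.921 meV

Tighter localization requires more energy.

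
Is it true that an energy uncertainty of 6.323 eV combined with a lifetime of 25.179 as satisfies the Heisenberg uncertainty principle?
No, it violates the uncertainty relation.

Calculate the product ΔEΔt:
ΔE = 6.323 eV = 1.013e-18 J
ΔEΔt = (1.013e-18 J) × (2.518e-17 s)
ΔEΔt = 2.551e-35 J·s

Compare to the minimum allowed value ℏ/2:
ℏ/2 = 5.273e-35 J·s

Since ΔEΔt = 2.551e-35 J·s < 5.273e-35 J·s = ℏ/2,
this violates the uncertainty relation.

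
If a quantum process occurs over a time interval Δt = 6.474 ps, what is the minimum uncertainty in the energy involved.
50.835 μeV

Using the energy-time uncertainty principle:
ΔEΔt ≥ ℏ/2

The minimum uncertainty in energy is:
ΔE_min = ℏ/(2Δt)
ΔE_min = (1.055e-34 J·s) / (2 × 6.474e-12 s)
ΔE_min = 8.145e-24 J = 50.835 μeV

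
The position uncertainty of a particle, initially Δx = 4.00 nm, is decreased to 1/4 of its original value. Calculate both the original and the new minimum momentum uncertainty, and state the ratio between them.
Original Δp_min = 1.318 × 10^-26 kg·m/s; new Δp'_min = 5.273 × 10^-26 kg·m/s; ratio Δp'_min/Δp_min = 4.

From the uncertainty principle ΔxΔp ≥ ℏ/2, the minimum momentum uncertainty is Δp_min = ℏ/(2Δx).

Original (Δx = 4.00 nm = 4.000e-09 m):
Δp_min = (1.055e-34 J·s)/(2 × 4.000e-09 m) = 1.318e-26 kg·m/s

When Δx → (1/4)Δx:
Δp'_min = ℏ/(2 × (1/4)Δx) = 4 × ℏ/(2Δx) = 4 × Δp_min
Δp'_min = 4 × 1.318e-26 kg·m/s = 5.273e-26 kg·m/s

Since Δp_min ∝ 1/Δx, when Δx is decreased to 1/4 of its original value, Δp_min increases to 4 times its original value.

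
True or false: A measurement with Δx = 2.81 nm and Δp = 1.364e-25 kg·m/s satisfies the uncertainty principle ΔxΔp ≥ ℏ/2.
Yes, it satisfies the uncertainty principle.

Calculate the product ΔxΔp:
ΔxΔp = (2.810e-09 m) × (1.364e-25 kg·m/s)
ΔxΔp = 3.833e-34 J·s

Compare to the minimum allowed value ℏ/2:
ℏ/2 = 5.273e-35 J·s

Since ΔxΔp = 3.833e-34 J·s ≥ 5.273e-35 J·s = ℏ/2,
the measurement satisfies the uncertainty principle.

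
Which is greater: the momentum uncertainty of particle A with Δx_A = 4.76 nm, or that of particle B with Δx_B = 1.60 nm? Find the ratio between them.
Particle B has the larger minimum momentum uncertainty, by a factor of 2.97.

For each particle, the minimum momentum uncertainty is Δp_min = ℏ/(2Δx):

Particle A: Δp_A = ℏ/(2×4.760e-09 m) = 1.108e-26 kg·m/s
Particle B: Δp_B = ℏ/(2×1.600e-09 m) = 3.296e-26 kg·m/s

Ratio: Δp_B/Δp_A = 2.97

Since Δp_min ∝ 1/Δx, the particle with smaller position uncertainty (B) has larger momentum uncertainty.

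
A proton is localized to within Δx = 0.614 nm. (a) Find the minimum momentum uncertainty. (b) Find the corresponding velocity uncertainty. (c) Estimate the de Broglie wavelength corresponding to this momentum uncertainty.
(a) Δp_min = 8.588 × 10^-26 kg·m/s
(b) Δv_min = 51.343 m/s
(c) λ_dB = 7.716 nm

Step-by-step:

(a) From the uncertainty principle:
Δp_min = ℏ/(2Δx) = (1.055e-34 J·s)/(2 × 6.140e-10 m) = 8.588e-26 kg·m/s

(b) The velocity uncertainty:
Δv = Δp/m = (8.588e-26 kg·m/s)/(1.673e-27 kg) = 5.134e+01 m/s = 51.343 m/s

(c) The de Broglie wavelength for this momentum:
λ = h/p = (6.626e-34 J·s)/(8.588e-26 kg·m/s) = 7.716e-09 m = 7.716 nm

Note: The de Broglie wavelength is comparable to the localization size, as expected from wave-particle duality.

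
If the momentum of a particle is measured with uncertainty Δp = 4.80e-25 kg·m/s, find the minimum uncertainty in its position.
109.851 pm

Using the Heisenberg uncertainty principle:
ΔxΔp ≥ ℏ/2

The minimum uncertainty in position is:
Δx_min = ℏ/(2Δp)
Δx_min = (1.055e-34 J·s) / (2 × 4.800e-25 kg·m/s)
Δx_min = 1.099e-10 m = 109.851 pm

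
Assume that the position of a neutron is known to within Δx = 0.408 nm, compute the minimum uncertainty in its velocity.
77.160 m/s

Using the Heisenberg uncertainty principle and Δp = mΔv:
ΔxΔp ≥ ℏ/2
Δx(mΔv) ≥ ℏ/2

The minimum uncertainty in velocity is:
Δv_min = ℏ/(2mΔx)
Δv_min = (1.055e-34 J·s) / (2 × 1.675e-27 kg × 4.080e-10 m)
Δv_min = 7.716e+01 m/s = 77.160 m/s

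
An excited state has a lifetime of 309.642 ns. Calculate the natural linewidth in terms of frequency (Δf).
256.998 kHz

Using the energy-time uncertainty principle and E = hf:
ΔEΔt ≥ ℏ/2
hΔf·Δt ≥ ℏ/2

The minimum frequency uncertainty is:
Δf = ℏ/(2hτ) = 1/(4πτ)
Δf = 1/(4π × 3.096e-07 s)
Δf = 2.570e+05 Hz = 256.998 kHz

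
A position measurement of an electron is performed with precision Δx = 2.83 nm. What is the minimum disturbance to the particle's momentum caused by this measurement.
1.863 × 10^-26 kg·m/s

The uncertainty principle implies that measuring position disturbs momentum:
ΔxΔp ≥ ℏ/2

When we measure position with precision Δx, we necessarily introduce a momentum uncertainty:
Δp ≥ ℏ/(2Δx)
Δp_min = (1.055e-34 J·s) / (2 × 2.830e-09 m)
Δp_min = 1.863e-26 kg·m/s

The more precisely we measure position, the greater the momentum disturbance.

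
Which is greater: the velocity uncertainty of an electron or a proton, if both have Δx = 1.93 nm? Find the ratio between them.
The electron has the larger minimum velocity uncertainty, by a ratio of 1836.2.

For both particles, Δp_min = ℏ/(2Δx) = 2.732e-26 kg·m/s (same for both).

The velocity uncertainty is Δv = Δp/m:
- electron: Δv = 2.732e-26 / 9.109e-31 = 2.999e+04 m/s = 29.992 km/s
- proton: Δv = 2.732e-26 / 1.673e-27 = 1.633e+01 m/s = 16.334 m/s

Ratio: 2.999e+04 / 1.633e+01 = 1836.2

The lighter particle has larger velocity uncertainty because Δv ∝ 1/m.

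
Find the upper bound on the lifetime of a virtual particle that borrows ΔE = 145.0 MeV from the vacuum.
2.270 ys

Using the energy-time uncertainty principle:
ΔEΔt ≥ ℏ/2

For a virtual particle borrowing energy ΔE, the maximum lifetime is:
Δt_max = ℏ/(2ΔE)

Converting energy:
ΔE = 145.0 MeV = 2.323e-11 J

Δt_max = (1.055e-34 J·s) / (2 × 2.323e-11 J)
Δt_max = 2.270e-24 s = 2.270 ys

Virtual particles with higher borrowed energy exist for shorter times.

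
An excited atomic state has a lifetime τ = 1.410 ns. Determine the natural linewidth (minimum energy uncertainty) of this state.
233.408 neV

Using the energy-time uncertainty principle:
ΔEΔt ≥ ℏ/2

The lifetime τ represents the time uncertainty Δt.
The natural linewidth (minimum energy uncertainty) is:

ΔE = ℏ/(2τ)
ΔE = (1.055e-34 J·s) / (2 × 1.410e-09 s)
ΔE = 3.740e-26 J = 233.408 neV

This natural linewidth limits the precision of spectroscopic measurements.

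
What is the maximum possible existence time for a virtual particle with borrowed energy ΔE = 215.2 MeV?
1.529 ys

Using the energy-time uncertainty principle:
ΔEΔt ≥ ℏ/2

For a virtual particle borrowing energy ΔE, the maximum lifetime is:
Δt_max = ℏ/(2ΔE)

Converting energy:
ΔE = 215.2 MeV = 3.448e-11 J

Δt_max = (1.055e-34 J·s) / (2 × 3.448e-11 J)
Δt_max = 1.529e-24 s = 1.529 ys

Virtual particles with higher borrowed energy exist for shorter times.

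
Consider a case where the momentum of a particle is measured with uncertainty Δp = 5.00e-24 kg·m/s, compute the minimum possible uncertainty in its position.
10.546 pm

Using the Heisenberg uncertainty principle:
ΔxΔp ≥ ℏ/2

The minimum uncertainty in position is:
Δx_min = ℏ/(2Δp)
Δx_min = (1.055e-34 J·s) / (2 × 5.000e-24 kg·m/s)
Δx_min = 1.055e-11 m = 10.546 pm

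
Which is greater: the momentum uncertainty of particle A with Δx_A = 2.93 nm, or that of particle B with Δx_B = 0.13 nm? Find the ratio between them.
Particle B has the larger minimum momentum uncertainty, by a factor of 22.54.

For each particle, the minimum momentum uncertainty is Δp_min = ℏ/(2Δx):

Particle A: Δp_A = ℏ/(2×2.930e-09 m) = 1.800e-26 kg·m/s
Particle B: Δp_B = ℏ/(2×1.300e-10 m) = 4.056e-25 kg·m/s

Ratio: Δp_B/Δp_A = 22.54

Since Δp_min ∝ 1/Δx, the particle with smaller position uncertainty (B) has larger momentum uncertainty.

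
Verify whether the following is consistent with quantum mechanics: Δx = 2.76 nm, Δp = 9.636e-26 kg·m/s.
Yes, it satisfies the uncertainty principle.

Calculate the product ΔxΔp:
ΔxΔp = (2.760e-09 m) × (9.636e-26 kg·m/s)
ΔxΔp = 2.660e-34 J·s

Compare to the minimum allowed value ℏ/2:
ℏ/2 = 5.273e-35 J·s

Since ΔxΔp = 2.660e-34 J·s ≥ 5.273e-35 J·s = ℏ/2,
the measurement satisfies the uncertainty principle.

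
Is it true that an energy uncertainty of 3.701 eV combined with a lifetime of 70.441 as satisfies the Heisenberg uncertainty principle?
No, it violates the uncertainty relation.

Calculate the product ΔEΔt:
ΔE = 3.701 eV = 5.930e-19 J
ΔEΔt = (5.930e-19 J) × (7.044e-17 s)
ΔEΔt = 4.177e-35 J·s

Compare to the minimum allowed value ℏ/2:
ℏ/2 = 5.273e-35 J·s

Since ΔEΔt = 4.177e-35 J·s < 5.273e-35 J·s = ℏ/2,
this violates the uncertainty relation.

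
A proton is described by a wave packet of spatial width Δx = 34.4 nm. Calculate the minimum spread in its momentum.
1.533 × 10^-27 kg·m/s

For a wave packet, the spatial width Δx and momentum spread Δp are related by the uncertainty principle:
ΔxΔp ≥ ℏ/2

The minimum momentum spread is:
Δp_min = ℏ/(2Δx)
Δp_min = (1.055e-34 J·s) / (2 × 3.440e-08 m)
Δp_min = 1.533e-27 kg·m/s

A wave packet cannot have both a well-defined position and well-defined momentum.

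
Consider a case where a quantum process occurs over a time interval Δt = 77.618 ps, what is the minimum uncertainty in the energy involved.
4.240 μeV

Using the energy-time uncertainty principle:
ΔEΔt ≥ ℏ/2

The minimum uncertainty in energy is:
ΔE_min = ℏ/(2Δt)
ΔE_min = (1.055e-34 J·s) / (2 × 7.762e-11 s)
ΔE_min = 6.793e-25 J = 4.240 μeV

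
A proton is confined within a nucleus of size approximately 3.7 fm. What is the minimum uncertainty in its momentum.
1.425 × 10^-20 kg·m/s

Using the Heisenberg uncertainty principle:
ΔxΔp ≥ ℏ/2

With Δx ≈ L = 3.700e-15 m (the confinement size):
Δp_min = ℏ/(2Δx)
Δp_min = (1.055e-34 J·s) / (2 × 3.700e-15 m)
Δp_min = 1.425e-20 kg·m/s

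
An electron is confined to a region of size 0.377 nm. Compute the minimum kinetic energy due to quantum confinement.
67.016 meV

Using the uncertainty principle:

1. Position uncertainty: Δx ≈ 3.770e-10 m
2. Minimum momentum uncertainty: Δp = ℏ/(2Δx) = 1.399e-25 kg·m/s
3. Minimum kinetic energy:
   KE = (Δp)²/(2m) = (1.399e-25)²/(2 × 9.109e-31 kg)
   KE = 1.074e-20 J = 67.016 meV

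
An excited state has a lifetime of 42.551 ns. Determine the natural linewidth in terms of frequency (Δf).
1.870 MHz

Using the energy-time uncertainty principle and E = hf:
ΔEΔt ≥ ℏ/2
hΔf·Δt ≥ ℏ/2

The minimum frequency uncertainty is:
Δf = ℏ/(2hτ) = 1/(4πτ)
Δf = 1/(4π × 4.255e-08 s)
Δf = 1.870e+06 Hz = 1.870 MHz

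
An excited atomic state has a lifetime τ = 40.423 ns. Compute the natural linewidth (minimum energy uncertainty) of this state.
8.142 neV

Using the energy-time uncertainty principle:
ΔEΔt ≥ ℏ/2

The lifetime τ represents the time uncertainty Δt.
The natural linewidth (minimum energy uncertainty) is:

ΔE = ℏ/(2τ)
ΔE = (1.055e-34 J·s) / (2 × 4.042e-08 s)
ΔE = 1.304e-27 J = 8.142 neV

This natural linewidth limits the precision of spectroscopic measurements.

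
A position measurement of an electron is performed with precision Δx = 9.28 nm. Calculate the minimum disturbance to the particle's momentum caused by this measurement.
5.682 × 10^-27 kg·m/s

The uncertainty principle implies that measuring position disturbs momentum:
ΔxΔp ≥ ℏ/2

When we measure position with precision Δx, we necessarily introduce a momentum uncertainty:
Δp ≥ ℏ/(2Δx)
Δp_min = (1.055e-34 J·s) / (2 × 9.280e-09 m)
Δp_min = 5.682e-27 kg·m/s

The more precisely we measure position, the greater the momentum disturbance.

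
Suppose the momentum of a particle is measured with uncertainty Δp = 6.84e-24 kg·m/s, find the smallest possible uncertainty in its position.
7.709 pm

Using the Heisenberg uncertainty principle:
ΔxΔp ≥ ℏ/2

The minimum uncertainty in position is:
Δx_min = ℏ/(2Δp)
Δx_min = (1.055e-34 J·s) / (2 × 6.840e-24 kg·m/s)
Δx_min = 7.709e-12 m = 7.709 pm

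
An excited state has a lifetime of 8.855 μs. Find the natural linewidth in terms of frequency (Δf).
8.987 kHz

Using the energy-time uncertainty principle and E = hf:
ΔEΔt ≥ ℏ/2
hΔf·Δt ≥ ℏ/2

The minimum frequency uncertainty is:
Δf = ℏ/(2hτ) = 1/(4πτ)
Δf = 1/(4π × 8.855e-06 s)
Δf = 8.987e+03 Hz = 8.987 kHz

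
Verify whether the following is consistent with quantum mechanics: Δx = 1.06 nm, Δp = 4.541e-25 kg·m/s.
Yes, it satisfies the uncertainty principle.

Calculate the product ΔxΔp:
ΔxΔp = (1.060e-09 m) × (4.541e-25 kg·m/s)
ΔxΔp = 4.813e-34 J·s

Compare to the minimum allowed value ℏ/2:
ℏ/2 = 5.273e-35 J·s

Since ΔxΔp = 4.813e-34 J·s ≥ 5.273e-35 J·s = ℏ/2,
the measurement satisfies the uncertainty principle.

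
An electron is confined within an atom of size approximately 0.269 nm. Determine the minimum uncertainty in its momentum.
1.960 × 10^-25 kg·m/s

Using the Heisenberg uncertainty principle:
ΔxΔp ≥ ℏ/2

With Δx ≈ L = 2.690e-10 m (the confinement size):
Δp_min = ℏ/(2Δx)
Δp_min = (1.055e-34 J·s) / (2 × 2.690e-10 m)
Δp_min = 1.960e-25 kg·m/s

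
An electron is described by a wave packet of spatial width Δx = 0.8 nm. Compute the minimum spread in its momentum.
6.591 × 10^-26 kg·m/s

For a wave packet, the spatial width Δx and momentum spread Δp are related by the uncertainty principle:
ΔxΔp ≥ ℏ/2

The minimum momentum spread is:
Δp_min = ℏ/(2Δx)
Δp_min = (1.055e-34 J·s) / (2 × 8.000e-10 m)
Δp_min = 6.591e-26 kg·m/s

A wave packet cannot have both a well-defined position and well-defined momentum.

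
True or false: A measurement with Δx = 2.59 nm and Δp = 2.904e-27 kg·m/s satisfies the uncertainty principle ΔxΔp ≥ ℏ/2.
No, it violates the uncertainty principle (impossible measurement).

Calculate the product ΔxΔp:
ΔxΔp = (2.590e-09 m) × (2.904e-27 kg·m/s)
ΔxΔp = 7.521e-36 J·s

Compare to the minimum allowed value ℏ/2:
ℏ/2 = 5.273e-35 J·s

Since ΔxΔp = 7.521e-36 J·s < 5.273e-35 J·s = ℏ/2,
the measurement violates the uncertainty principle.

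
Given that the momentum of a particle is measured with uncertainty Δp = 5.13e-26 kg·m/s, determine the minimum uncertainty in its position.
1.028 nm

Using the Heisenberg uncertainty principle:
ΔxΔp ≥ ℏ/2

The minimum uncertainty in position is:
Δx_min = ℏ/(2Δp)
Δx_min = (1.055e-34 J·s) / (2 × 5.130e-26 kg·m/s)
Δx_min = 1.028e-09 m = 1.028 nm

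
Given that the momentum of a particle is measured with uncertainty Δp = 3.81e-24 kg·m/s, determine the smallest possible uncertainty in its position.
13.840 pm

Using the Heisenberg uncertainty principle:
ΔxΔp ≥ ℏ/2

The minimum uncertainty in position is:
Δx_min = ℏ/(2Δp)
Δx_min = (1.055e-34 J·s) / (2 × 3.810e-24 kg·m/s)
Δx_min = 1.384e-11 m = 13.840 pm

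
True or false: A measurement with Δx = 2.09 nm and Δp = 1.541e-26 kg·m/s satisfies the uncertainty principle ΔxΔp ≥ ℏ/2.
No, it violates the uncertainty principle (impossible measurement).

Calculate the product ΔxΔp:
ΔxΔp = (2.090e-09 m) × (1.541e-26 kg·m/s)
ΔxΔp = 3.221e-35 J·s

Compare to the minimum allowed value ℏ/2:
ℏ/2 = 5.273e-35 J·s

Since ΔxΔp = 3.221e-35 J·s < 5.273e-35 J·s = ℏ/2,
the measurement violates the uncertainty principle.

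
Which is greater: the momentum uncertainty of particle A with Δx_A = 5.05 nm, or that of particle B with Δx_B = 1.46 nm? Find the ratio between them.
Particle B has the larger minimum momentum uncertainty, by a factor of 3.46.

For each particle, the minimum momentum uncertainty is Δp_min = ℏ/(2Δx):

Particle A: Δp_A = ℏ/(2×5.050e-09 m) = 1.044e-26 kg·m/s
Particle B: Δp_B = ℏ/(2×1.460e-09 m) = 3.612e-26 kg·m/s

Ratio: Δp_B/Δp_A = 3.46

Since Δp_min ∝ 1/Δx, the particle with smaller position uncertainty (B) has larger momentum uncertainty.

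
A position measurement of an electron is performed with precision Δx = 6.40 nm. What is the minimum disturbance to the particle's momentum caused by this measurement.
8.239 × 10^-27 kg·m/s

The uncertainty principle implies that measuring position disturbs momentum:
ΔxΔp ≥ ℏ/2

When we measure position with precision Δx, we necessarily introduce a momentum uncertainty:
Δp ≥ ℏ/(2Δx)
Δp_min = (1.055e-34 J·s) / (2 × 6.400e-09 m)
Δp_min = 8.239e-27 kg·m/s

The more precisely we measure position, the greater the momentum disturbance.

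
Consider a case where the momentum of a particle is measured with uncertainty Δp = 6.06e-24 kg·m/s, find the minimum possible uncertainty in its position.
8.701 pm

Using the Heisenberg uncertainty principle:
ΔxΔp ≥ ℏ/2

The minimum uncertainty in position is:
Δx_min = ℏ/(2Δp)
Δx_min = (1.055e-34 J·s) / (2 × 6.060e-24 kg·m/s)
Δx_min = 8.701e-12 m = 8.701 pm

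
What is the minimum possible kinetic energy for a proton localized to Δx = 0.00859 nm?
70.302 meV

Localizing a particle requires giving it sufficient momentum uncertainty:

1. From uncertainty principle: Δp ≥ ℏ/(2Δx)
   Δp_min = (1.055e-34 J·s) / (2 × 8.590e-12 m)
   Δp_min = 6.138e-24 kg·m/s

2. This momentum uncertainty corresponds to kinetic energy:
   KE ≈ (Δp)²/(2m) = (6.138e-24)²/(2 × 1.673e-27 kg)
   KE = 1.126e-20 J = 70.302 meV

Tighter localization requires more energy.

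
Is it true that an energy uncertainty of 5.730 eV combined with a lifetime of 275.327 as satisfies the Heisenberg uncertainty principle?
Yes, it satisfies the uncertainty relation.

Calculate the product ΔEΔt:
ΔE = 5.730 eV = 9.180e-19 J
ΔEΔt = (9.180e-19 J) × (2.753e-16 s)
ΔEΔt = 2.528e-34 J·s

Compare to the minimum allowed value ℏ/2:
ℏ/2 = 5.273e-35 J·s

Since ΔEΔt = 2.528e-34 J·s ≥ 5.273e-35 J·s = ℏ/2,
this satisfies the uncertainty relation.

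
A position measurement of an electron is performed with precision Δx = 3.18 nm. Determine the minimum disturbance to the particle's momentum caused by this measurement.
1.658 × 10^-26 kg·m/s

The uncertainty principle implies that measuring position disturbs momentum:
ΔxΔp ≥ ℏ/2

When we measure position with precision Δx, we necessarily introduce a momentum uncertainty:
Δp ≥ ℏ/(2Δx)
Δp_min = (1.055e-34 J·s) / (2 × 3.180e-09 m)
Δp_min = 1.658e-26 kg·m/s

The more precisely we measure position, the greater the momentum disturbance.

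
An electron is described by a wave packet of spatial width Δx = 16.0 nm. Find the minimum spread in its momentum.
3.296 × 10^-27 kg·m/s

For a wave packet, the spatial width Δx and momentum spread Δp are related by the uncertainty principle:
ΔxΔp ≥ ℏ/2

The minimum momentum spread is:
Δp_min = ℏ/(2Δx)
Δp_min = (1.055e-34 J·s) / (2 × 1.600e-08 m)
Δp_min = 3.296e-27 kg·m/s

A wave packet cannot have both a well-defined position and well-defined momentum.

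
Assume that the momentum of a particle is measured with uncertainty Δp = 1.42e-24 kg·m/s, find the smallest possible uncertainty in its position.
37.133 pm

Using the Heisenberg uncertainty principle:
ΔxΔp ≥ ℏ/2

The minimum uncertainty in position is:
Δx_min = ℏ/(2Δp)
Δx_min = (1.055e-34 J·s) / (2 × 1.420e-24 kg·m/s)
Δx_min = 3.713e-11 m = 37.133 pm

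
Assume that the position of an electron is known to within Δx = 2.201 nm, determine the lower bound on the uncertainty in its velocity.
26.299 km/s

Using the Heisenberg uncertainty principle and Δp = mΔv:
ΔxΔp ≥ ℏ/2
Δx(mΔv) ≥ ℏ/2

The minimum uncertainty in velocity is:
Δv_min = ℏ/(2mΔx)
Δv_min = (1.055e-34 J·s) / (2 × 9.109e-31 kg × 2.201e-09 m)
Δv_min = 2.630e+04 m/s = 26.299 km/s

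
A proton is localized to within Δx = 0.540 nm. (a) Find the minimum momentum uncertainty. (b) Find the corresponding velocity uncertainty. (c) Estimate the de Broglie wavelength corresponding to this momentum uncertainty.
(a) Δp_min = 9.765 × 10^-26 kg·m/s
(b) Δv_min = 58.379 m/s
(c) λ_dB = 6.786 nm

Step-by-step:

(a) From the uncertainty principle:
Δp_min = ℏ/(2Δx) = (1.055e-34 J·s)/(2 × 5.400e-10 m) = 9.765e-26 kg·m/s

(b) The velocity uncertainty:
Δv = Δp/m = (9.765e-26 kg·m/s)/(1.673e-27 kg) = 5.838e+01 m/s = 58.379 m/s

(c) The de Broglie wavelength for this momentum:
λ = h/p = (6.626e-34 J·s)/(9.765e-26 kg·m/s) = 6.786e-09 m = 6.786 nm

Note: The de Broglie wavelength is comparable to the localization size, as expected from wave-particle duality.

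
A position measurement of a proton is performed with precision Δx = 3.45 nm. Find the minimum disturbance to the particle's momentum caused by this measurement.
1.528 × 10^-26 kg·m/s

The uncertainty principle implies that measuring position disturbs momentum:
ΔxΔp ≥ ℏ/2

When we measure position with precision Δx, we necessarily introduce a momentum uncertainty:
Δp ≥ ℏ/(2Δx)
Δp_min = (1.055e-34 J·s) / (2 × 3.450e-09 m)
Δp_min = 1.528e-26 kg·m/s

The more precisely we measure position, the greater the momentum disturbance.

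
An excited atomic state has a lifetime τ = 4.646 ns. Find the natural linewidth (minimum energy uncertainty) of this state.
70.836 neV

Using the energy-time uncertainty principle:
ΔEΔt ≥ ℏ/2

The lifetime τ represents the time uncertainty Δt.
The natural linewidth (minimum energy uncertainty) is:

ΔE = ℏ/(2τ)
ΔE = (1.055e-34 J·s) / (2 × 4.646e-09 s)
ΔE = 1.135e-26 J = 70.836 neV

This natural linewidth limits the precision of spectroscopic measurements.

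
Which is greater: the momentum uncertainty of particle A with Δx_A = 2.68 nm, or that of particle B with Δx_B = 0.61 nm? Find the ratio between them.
Particle B has the larger minimum momentum uncertainty, by a factor of 4.39.

For each particle, the minimum momentum uncertainty is Δp_min = ℏ/(2Δx):

Particle A: Δp_A = ℏ/(2×2.680e-09 m) = 1.967e-26 kg·m/s
Particle B: Δp_B = ℏ/(2×6.100e-10 m) = 8.644e-26 kg·m/s

Ratio: Δp_B/Δp_A = 4.39

Since Δp_min ∝ 1/Δx, the particle with smaller position uncertainty (B) has larger momentum uncertainty.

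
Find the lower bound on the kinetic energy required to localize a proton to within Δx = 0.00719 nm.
100.345 meV

Localizing a particle requires giving it sufficient momentum uncertainty:

1. From uncertainty principle: Δp ≥ ℏ/(2Δx)
   Δp_min = (1.055e-34 J·s) / (2 × 7.190e-12 m)
   Δp_min = 7.334e-24 kg·m/s

2. This momentum uncertainty corresponds to kinetic energy:
   KE ≈ (Δp)²/(2m) = (7.334e-24)²/(2 × 1.673e-27 kg)
   KE = 1.608e-20 J = 100.345 meV

Tighter localization requires more energy.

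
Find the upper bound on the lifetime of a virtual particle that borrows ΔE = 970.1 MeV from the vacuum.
3.392 × 10^-25 s

Using the energy-time uncertainty principle:
ΔEΔt ≥ ℏ/2

For a virtual particle borrowing energy ΔE, the maximum lifetime is:
Δt_max = ℏ/(2ΔE)

Converting energy:
ΔE = 970.1 MeV = 1.554e-10 J

Δt_max = (1.055e-34 J·s) / (2 × 1.554e-10 J)
Δt_max = 3.392e-25 s = 3.392 × 10^-25 s

Virtual particles with higher borrowed energy exist for shorter times.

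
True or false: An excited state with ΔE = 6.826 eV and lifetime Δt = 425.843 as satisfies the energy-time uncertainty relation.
Yes, it satisfies the uncertainty relation.

Calculate the product ΔEΔt:
ΔE = 6.826 eV = 1.094e-18 J
ΔEΔt = (1.094e-18 J) × (4.258e-16 s)
ΔEΔt = 4.657e-34 J·s

Compare to the minimum allowed value ℏ/2:
ℏ/2 = 5.273e-35 J·s

Since ΔEΔt = 4.657e-34 J·s ≥ 5.273e-35 J·s = ℏ/2,
this satisfies the uncertainty relation.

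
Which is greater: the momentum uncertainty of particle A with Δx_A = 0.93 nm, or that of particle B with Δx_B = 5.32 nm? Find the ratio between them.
Particle A has the larger minimum momentum uncertainty, by a factor of 5.72.

For each particle, the minimum momentum uncertainty is Δp_min = ℏ/(2Δx):

Particle A: Δp_A = ℏ/(2×9.300e-10 m) = 5.670e-26 kg·m/s
Particle B: Δp_B = ℏ/(2×5.320e-09 m) = 9.911e-27 kg·m/s

Ratio: Δp_A/Δp_B = 5.72

Since Δp_min ∝ 1/Δx, the particle with smaller position uncertainty (A) has larger momentum uncertainty.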